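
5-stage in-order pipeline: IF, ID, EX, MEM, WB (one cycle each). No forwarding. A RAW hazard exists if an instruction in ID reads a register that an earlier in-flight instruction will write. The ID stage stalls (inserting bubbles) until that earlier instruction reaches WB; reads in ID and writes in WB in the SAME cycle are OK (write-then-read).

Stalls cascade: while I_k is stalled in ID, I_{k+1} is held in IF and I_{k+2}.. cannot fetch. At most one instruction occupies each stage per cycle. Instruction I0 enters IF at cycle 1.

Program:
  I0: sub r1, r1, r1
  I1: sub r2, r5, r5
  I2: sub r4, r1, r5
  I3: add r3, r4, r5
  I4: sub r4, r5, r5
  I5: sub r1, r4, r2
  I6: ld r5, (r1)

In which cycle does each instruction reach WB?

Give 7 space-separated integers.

Answer: 5 6 8 11 12 15 18

Derivation:
I0 sub r1 <- r1,r1: IF@1 ID@2 stall=0 (-) EX@3 MEM@4 WB@5
I1 sub r2 <- r5,r5: IF@2 ID@3 stall=0 (-) EX@4 MEM@5 WB@6
I2 sub r4 <- r1,r5: IF@3 ID@4 stall=1 (RAW on I0.r1 (WB@5)) EX@6 MEM@7 WB@8
I3 add r3 <- r4,r5: IF@4 ID@6 stall=2 (RAW on I2.r4 (WB@8)) EX@9 MEM@10 WB@11
I4 sub r4 <- r5,r5: IF@6 ID@9 stall=0 (-) EX@10 MEM@11 WB@12
I5 sub r1 <- r4,r2: IF@9 ID@10 stall=2 (RAW on I4.r4 (WB@12)) EX@13 MEM@14 WB@15
I6 ld r5 <- r1: IF@10 ID@13 stall=2 (RAW on I5.r1 (WB@15)) EX@16 MEM@17 WB@18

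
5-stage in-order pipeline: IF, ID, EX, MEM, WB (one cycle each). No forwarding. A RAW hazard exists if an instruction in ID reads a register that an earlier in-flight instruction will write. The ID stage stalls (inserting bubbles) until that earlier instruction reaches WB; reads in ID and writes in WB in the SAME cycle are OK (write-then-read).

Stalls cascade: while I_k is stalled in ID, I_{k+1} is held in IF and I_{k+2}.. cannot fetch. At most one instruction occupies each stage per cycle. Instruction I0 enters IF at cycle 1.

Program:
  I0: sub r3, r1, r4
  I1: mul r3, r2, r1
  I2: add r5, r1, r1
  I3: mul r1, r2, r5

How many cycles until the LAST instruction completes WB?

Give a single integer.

Answer: 10

Derivation:
I0 sub r3 <- r1,r4: IF@1 ID@2 stall=0 (-) EX@3 MEM@4 WB@5
I1 mul r3 <- r2,r1: IF@2 ID@3 stall=0 (-) EX@4 MEM@5 WB@6
I2 add r5 <- r1,r1: IF@3 ID@4 stall=0 (-) EX@5 MEM@6 WB@7
I3 mul r1 <- r2,r5: IF@4 ID@5 stall=2 (RAW on I2.r5 (WB@7)) EX@8 MEM@9 WB@10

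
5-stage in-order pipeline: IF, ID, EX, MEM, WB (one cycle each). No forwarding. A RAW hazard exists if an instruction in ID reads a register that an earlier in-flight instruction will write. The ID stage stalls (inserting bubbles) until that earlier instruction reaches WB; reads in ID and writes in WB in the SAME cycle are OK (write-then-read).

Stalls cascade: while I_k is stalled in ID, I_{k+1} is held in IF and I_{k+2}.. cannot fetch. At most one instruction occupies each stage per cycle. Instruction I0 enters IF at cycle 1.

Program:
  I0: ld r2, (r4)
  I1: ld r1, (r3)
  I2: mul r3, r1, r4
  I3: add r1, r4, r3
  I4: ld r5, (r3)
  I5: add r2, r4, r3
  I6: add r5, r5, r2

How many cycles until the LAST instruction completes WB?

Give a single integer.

I0 ld r2 <- r4: IF@1 ID@2 stall=0 (-) EX@3 MEM@4 WB@5
I1 ld r1 <- r3: IF@2 ID@3 stall=0 (-) EX@4 MEM@5 WB@6
I2 mul r3 <- r1,r4: IF@3 ID@4 stall=2 (RAW on I1.r1 (WB@6)) EX@7 MEM@8 WB@9
I3 add r1 <- r4,r3: IF@4 ID@7 stall=2 (RAW on I2.r3 (WB@9)) EX@10 MEM@11 WB@12
I4 ld r5 <- r3: IF@7 ID@10 stall=0 (-) EX@11 MEM@12 WB@13
I5 add r2 <- r4,r3: IF@10 ID@11 stall=0 (-) EX@12 MEM@13 WB@14
I6 add r5 <- r5,r2: IF@11 ID@12 stall=2 (RAW on I5.r2 (WB@14)) EX@15 MEM@16 WB@17

Answer: 17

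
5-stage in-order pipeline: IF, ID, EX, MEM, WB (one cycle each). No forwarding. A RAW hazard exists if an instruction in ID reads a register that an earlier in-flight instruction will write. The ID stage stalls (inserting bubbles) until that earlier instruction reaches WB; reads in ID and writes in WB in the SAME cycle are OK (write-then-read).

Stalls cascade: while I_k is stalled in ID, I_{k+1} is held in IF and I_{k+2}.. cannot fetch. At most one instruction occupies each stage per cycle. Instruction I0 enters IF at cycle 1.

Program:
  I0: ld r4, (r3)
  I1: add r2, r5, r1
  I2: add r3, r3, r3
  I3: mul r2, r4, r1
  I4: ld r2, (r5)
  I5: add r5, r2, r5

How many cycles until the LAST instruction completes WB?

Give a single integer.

I0 ld r4 <- r3: IF@1 ID@2 stall=0 (-) EX@3 MEM@4 WB@5
I1 add r2 <- r5,r1: IF@2 ID@3 stall=0 (-) EX@4 MEM@5 WB@6
I2 add r3 <- r3,r3: IF@3 ID@4 stall=0 (-) EX@5 MEM@6 WB@7
I3 mul r2 <- r4,r1: IF@4 ID@5 stall=0 (-) EX@6 MEM@7 WB@8
I4 ld r2 <- r5: IF@5 ID@6 stall=0 (-) EX@7 MEM@8 WB@9
I5 add r5 <- r2,r5: IF@6 ID@7 stall=2 (RAW on I4.r2 (WB@9)) EX@10 MEM@11 WB@12

Answer: 12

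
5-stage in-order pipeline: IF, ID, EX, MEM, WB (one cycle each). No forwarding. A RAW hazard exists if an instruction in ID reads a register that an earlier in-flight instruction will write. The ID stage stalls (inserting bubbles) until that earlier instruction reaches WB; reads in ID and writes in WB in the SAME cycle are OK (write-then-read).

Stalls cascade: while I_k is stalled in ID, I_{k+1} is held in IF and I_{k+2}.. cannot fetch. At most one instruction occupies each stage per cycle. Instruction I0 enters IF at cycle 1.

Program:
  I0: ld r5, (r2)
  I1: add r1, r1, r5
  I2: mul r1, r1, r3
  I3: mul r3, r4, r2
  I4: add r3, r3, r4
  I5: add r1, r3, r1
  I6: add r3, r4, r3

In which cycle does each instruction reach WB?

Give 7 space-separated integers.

I0 ld r5 <- r2: IF@1 ID@2 stall=0 (-) EX@3 MEM@4 WB@5
I1 add r1 <- r1,r5: IF@2 ID@3 stall=2 (RAW on I0.r5 (WB@5)) EX@6 MEM@7 WB@8
I2 mul r1 <- r1,r3: IF@3 ID@6 stall=2 (RAW on I1.r1 (WB@8)) EX@9 MEM@10 WB@11
I3 mul r3 <- r4,r2: IF@6 ID@9 stall=0 (-) EX@10 MEM@11 WB@12
I4 add r3 <- r3,r4: IF@9 ID@10 stall=2 (RAW on I3.r3 (WB@12)) EX@13 MEM@14 WB@15
I5 add r1 <- r3,r1: IF@10 ID@13 stall=2 (RAW on I4.r3 (WB@15)) EX@16 MEM@17 WB@18
I6 add r3 <- r4,r3: IF@13 ID@16 stall=0 (-) EX@17 MEM@18 WB@19

Answer: 5 8 11 12 15 18 19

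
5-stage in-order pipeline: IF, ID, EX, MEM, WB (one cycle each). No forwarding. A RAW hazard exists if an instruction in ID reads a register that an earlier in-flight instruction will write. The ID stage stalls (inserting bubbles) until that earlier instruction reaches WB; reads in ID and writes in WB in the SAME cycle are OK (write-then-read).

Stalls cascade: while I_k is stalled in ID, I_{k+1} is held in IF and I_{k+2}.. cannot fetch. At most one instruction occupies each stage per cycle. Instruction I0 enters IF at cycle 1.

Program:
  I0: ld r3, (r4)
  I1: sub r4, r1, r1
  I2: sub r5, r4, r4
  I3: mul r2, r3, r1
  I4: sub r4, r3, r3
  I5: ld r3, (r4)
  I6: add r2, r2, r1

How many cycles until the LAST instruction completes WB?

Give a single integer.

Answer: 15

Derivation:
I0 ld r3 <- r4: IF@1 ID@2 stall=0 (-) EX@3 MEM@4 WB@5
I1 sub r4 <- r1,r1: IF@2 ID@3 stall=0 (-) EX@4 MEM@5 WB@6
I2 sub r5 <- r4,r4: IF@3 ID@4 stall=2 (RAW on I1.r4 (WB@6)) EX@7 MEM@8 WB@9
I3 mul r2 <- r3,r1: IF@4 ID@7 stall=0 (-) EX@8 MEM@9 WB@10
I4 sub r4 <- r3,r3: IF@7 ID@8 stall=0 (-) EX@9 MEM@10 WB@11
I5 ld r3 <- r4: IF@8 ID@9 stall=2 (RAW on I4.r4 (WB@11)) EX@12 MEM@13 WB@14
I6 add r2 <- r2,r1: IF@9 ID@12 stall=0 (-) EX@13 MEM@14 WB@15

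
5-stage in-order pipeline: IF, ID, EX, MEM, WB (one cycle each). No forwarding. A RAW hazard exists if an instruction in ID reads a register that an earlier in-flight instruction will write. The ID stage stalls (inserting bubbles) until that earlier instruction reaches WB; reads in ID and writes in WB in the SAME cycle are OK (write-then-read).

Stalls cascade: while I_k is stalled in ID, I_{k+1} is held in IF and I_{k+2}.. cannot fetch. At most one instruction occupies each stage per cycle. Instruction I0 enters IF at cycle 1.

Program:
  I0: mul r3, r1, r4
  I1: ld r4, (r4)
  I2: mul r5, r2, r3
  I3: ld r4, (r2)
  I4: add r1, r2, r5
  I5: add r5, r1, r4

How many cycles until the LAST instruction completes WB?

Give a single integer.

Answer: 14

Derivation:
I0 mul r3 <- r1,r4: IF@1 ID@2 stall=0 (-) EX@3 MEM@4 WB@5
I1 ld r4 <- r4: IF@2 ID@3 stall=0 (-) EX@4 MEM@5 WB@6
I2 mul r5 <- r2,r3: IF@3 ID@4 stall=1 (RAW on I0.r3 (WB@5)) EX@6 MEM@7 WB@8
I3 ld r4 <- r2: IF@4 ID@6 stall=0 (-) EX@7 MEM@8 WB@9
I4 add r1 <- r2,r5: IF@6 ID@7 stall=1 (RAW on I2.r5 (WB@8)) EX@9 MEM@10 WB@11
I5 add r5 <- r1,r4: IF@7 ID@9 stall=2 (RAW on I4.r1 (WB@11)) EX@12 MEM@13 WB@14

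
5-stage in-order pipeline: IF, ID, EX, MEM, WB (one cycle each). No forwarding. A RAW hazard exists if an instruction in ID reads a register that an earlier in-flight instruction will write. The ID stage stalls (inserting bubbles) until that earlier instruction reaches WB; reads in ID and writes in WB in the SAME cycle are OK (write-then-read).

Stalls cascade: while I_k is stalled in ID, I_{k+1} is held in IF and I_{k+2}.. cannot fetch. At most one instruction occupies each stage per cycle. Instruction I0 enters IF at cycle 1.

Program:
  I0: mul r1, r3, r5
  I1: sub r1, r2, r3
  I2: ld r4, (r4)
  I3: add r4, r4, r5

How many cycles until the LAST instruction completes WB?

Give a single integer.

I0 mul r1 <- r3,r5: IF@1 ID@2 stall=0 (-) EX@3 MEM@4 WB@5
I1 sub r1 <- r2,r3: IF@2 ID@3 stall=0 (-) EX@4 MEM@5 WB@6
I2 ld r4 <- r4: IF@3 ID@4 stall=0 (-) EX@5 MEM@6 WB@7
I3 add r4 <- r4,r5: IF@4 ID@5 stall=2 (RAW on I2.r4 (WB@7)) EX@8 MEM@9 WB@10

Answer: 10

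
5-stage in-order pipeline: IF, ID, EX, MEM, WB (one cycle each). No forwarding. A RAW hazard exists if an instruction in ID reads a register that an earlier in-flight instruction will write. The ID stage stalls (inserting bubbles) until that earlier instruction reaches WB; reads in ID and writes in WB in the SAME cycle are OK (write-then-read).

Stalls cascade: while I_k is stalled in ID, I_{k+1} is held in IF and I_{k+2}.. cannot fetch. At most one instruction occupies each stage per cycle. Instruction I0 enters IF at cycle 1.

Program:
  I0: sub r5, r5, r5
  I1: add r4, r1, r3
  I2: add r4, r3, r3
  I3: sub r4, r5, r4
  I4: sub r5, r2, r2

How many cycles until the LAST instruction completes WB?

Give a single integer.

I0 sub r5 <- r5,r5: IF@1 ID@2 stall=0 (-) EX@3 MEM@4 WB@5
I1 add r4 <- r1,r3: IF@2 ID@3 stall=0 (-) EX@4 MEM@5 WB@6
I2 add r4 <- r3,r3: IF@3 ID@4 stall=0 (-) EX@5 MEM@6 WB@7
I3 sub r4 <- r5,r4: IF@4 ID@5 stall=2 (RAW on I2.r4 (WB@7)) EX@8 MEM@9 WB@10
I4 sub r5 <- r2,r2: IF@5 ID@8 stall=0 (-) EX@9 MEM@10 WB@11

Answer: 11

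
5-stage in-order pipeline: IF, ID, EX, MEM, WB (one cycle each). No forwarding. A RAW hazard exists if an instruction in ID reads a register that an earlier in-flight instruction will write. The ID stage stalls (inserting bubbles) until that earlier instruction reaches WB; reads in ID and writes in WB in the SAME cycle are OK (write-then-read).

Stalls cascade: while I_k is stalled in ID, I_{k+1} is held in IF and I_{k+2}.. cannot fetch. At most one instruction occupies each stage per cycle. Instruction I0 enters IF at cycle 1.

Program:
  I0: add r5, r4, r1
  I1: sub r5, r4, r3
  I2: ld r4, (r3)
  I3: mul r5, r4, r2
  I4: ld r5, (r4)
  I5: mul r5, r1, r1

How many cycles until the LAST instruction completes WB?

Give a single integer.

I0 add r5 <- r4,r1: IF@1 ID@2 stall=0 (-) EX@3 MEM@4 WB@5
I1 sub r5 <- r4,r3: IF@2 ID@3 stall=0 (-) EX@4 MEM@5 WB@6
I2 ld r4 <- r3: IF@3 ID@4 stall=0 (-) EX@5 MEM@6 WB@7
I3 mul r5 <- r4,r2: IF@4 ID@5 stall=2 (RAW on I2.r4 (WB@7)) EX@8 MEM@9 WB@10
I4 ld r5 <- r4: IF@5 ID@8 stall=0 (-) EX@9 MEM@10 WB@11
I5 mul r5 <- r1,r1: IF@8 ID@9 stall=0 (-) EX@10 MEM@11 WB@12

Answer: 12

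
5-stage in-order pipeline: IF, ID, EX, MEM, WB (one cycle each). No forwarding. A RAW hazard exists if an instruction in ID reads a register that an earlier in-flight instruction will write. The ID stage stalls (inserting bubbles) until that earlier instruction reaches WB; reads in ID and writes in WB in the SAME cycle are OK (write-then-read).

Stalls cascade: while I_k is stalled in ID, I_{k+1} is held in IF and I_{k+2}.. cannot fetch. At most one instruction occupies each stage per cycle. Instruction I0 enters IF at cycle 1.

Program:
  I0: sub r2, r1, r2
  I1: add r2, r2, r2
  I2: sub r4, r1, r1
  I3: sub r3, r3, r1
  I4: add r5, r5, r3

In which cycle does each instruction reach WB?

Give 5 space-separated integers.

I0 sub r2 <- r1,r2: IF@1 ID@2 stall=0 (-) EX@3 MEM@4 WB@5
I1 add r2 <- r2,r2: IF@2 ID@3 stall=2 (RAW on I0.r2 (WB@5)) EX@6 MEM@7 WB@8
I2 sub r4 <- r1,r1: IF@3 ID@6 stall=0 (-) EX@7 MEM@8 WB@9
I3 sub r3 <- r3,r1: IF@6 ID@7 stall=0 (-) EX@8 MEM@9 WB@10
I4 add r5 <- r5,r3: IF@7 ID@8 stall=2 (RAW on I3.r3 (WB@10)) EX@11 MEM@12 WB@13

Answer: 5 8 9 10 13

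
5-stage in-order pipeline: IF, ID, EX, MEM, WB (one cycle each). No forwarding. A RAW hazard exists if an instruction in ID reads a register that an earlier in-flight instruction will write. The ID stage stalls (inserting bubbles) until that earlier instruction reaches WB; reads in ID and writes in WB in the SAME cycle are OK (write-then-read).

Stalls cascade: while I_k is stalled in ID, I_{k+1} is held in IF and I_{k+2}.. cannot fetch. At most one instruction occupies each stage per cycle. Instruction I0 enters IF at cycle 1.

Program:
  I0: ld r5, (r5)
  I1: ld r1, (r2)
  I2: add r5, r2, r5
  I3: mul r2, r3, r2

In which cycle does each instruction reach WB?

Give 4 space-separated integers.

Answer: 5 6 8 9

Derivation:
I0 ld r5 <- r5: IF@1 ID@2 stall=0 (-) EX@3 MEM@4 WB@5
I1 ld r1 <- r2: IF@2 ID@3 stall=0 (-) EX@4 MEM@5 WB@6
I2 add r5 <- r2,r5: IF@3 ID@4 stall=1 (RAW on I0.r5 (WB@5)) EX@6 MEM@7 WB@8
I3 mul r2 <- r3,r2: IF@4 ID@6 stall=0 (-) EX@7 MEM@8 WB@9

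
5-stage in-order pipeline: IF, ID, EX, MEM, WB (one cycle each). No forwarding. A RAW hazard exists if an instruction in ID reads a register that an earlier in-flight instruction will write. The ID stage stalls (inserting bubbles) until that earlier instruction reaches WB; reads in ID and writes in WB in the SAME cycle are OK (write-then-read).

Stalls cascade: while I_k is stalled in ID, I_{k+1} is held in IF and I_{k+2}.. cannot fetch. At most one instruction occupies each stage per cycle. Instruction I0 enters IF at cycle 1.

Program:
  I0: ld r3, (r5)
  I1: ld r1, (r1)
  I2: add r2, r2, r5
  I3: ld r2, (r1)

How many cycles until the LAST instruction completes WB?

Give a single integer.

Answer: 9

Derivation:
I0 ld r3 <- r5: IF@1 ID@2 stall=0 (-) EX@3 MEM@4 WB@5
I1 ld r1 <- r1: IF@2 ID@3 stall=0 (-) EX@4 MEM@5 WB@6
I2 add r2 <- r2,r5: IF@3 ID@4 stall=0 (-) EX@5 MEM@6 WB@7
I3 ld r2 <- r1: IF@4 ID@5 stall=1 (RAW on I1.r1 (WB@6)) EX@7 MEM@8 WB@9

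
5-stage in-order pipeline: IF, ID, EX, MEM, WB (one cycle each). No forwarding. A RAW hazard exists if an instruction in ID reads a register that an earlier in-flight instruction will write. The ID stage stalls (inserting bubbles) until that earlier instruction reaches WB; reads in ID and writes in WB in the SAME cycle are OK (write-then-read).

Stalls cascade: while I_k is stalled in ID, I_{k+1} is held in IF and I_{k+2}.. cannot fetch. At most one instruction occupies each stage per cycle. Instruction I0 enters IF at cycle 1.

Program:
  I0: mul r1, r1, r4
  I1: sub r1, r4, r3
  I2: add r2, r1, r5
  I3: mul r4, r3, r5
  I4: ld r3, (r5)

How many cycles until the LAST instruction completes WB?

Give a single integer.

Answer: 11

Derivation:
I0 mul r1 <- r1,r4: IF@1 ID@2 stall=0 (-) EX@3 MEM@4 WB@5
I1 sub r1 <- r4,r3: IF@2 ID@3 stall=0 (-) EX@4 MEM@5 WB@6
I2 add r2 <- r1,r5: IF@3 ID@4 stall=2 (RAW on I1.r1 (WB@6)) EX@7 MEM@8 WB@9
I3 mul r4 <- r3,r5: IF@4 ID@7 stall=0 (-) EX@8 MEM@9 WB@10
I4 ld r3 <- r5: IF@7 ID@8 stall=0 (-) EX@9 MEM@10 WB@11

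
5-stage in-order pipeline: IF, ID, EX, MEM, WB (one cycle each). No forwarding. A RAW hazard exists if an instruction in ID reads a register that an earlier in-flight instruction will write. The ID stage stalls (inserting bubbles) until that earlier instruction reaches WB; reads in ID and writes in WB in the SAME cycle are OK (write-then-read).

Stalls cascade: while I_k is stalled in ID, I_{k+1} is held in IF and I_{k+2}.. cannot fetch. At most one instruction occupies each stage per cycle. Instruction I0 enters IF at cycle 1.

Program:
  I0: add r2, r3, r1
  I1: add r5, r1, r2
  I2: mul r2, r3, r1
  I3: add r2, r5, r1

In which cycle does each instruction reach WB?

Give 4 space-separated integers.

I0 add r2 <- r3,r1: IF@1 ID@2 stall=0 (-) EX@3 MEM@4 WB@5
I1 add r5 <- r1,r2: IF@2 ID@3 stall=2 (RAW on I0.r2 (WB@5)) EX@6 MEM@7 WB@8
I2 mul r2 <- r3,r1: IF@3 ID@6 stall=0 (-) EX@7 MEM@8 WB@9
I3 add r2 <- r5,r1: IF@6 ID@7 stall=1 (RAW on I1.r5 (WB@8)) EX@9 MEM@10 WB@11

Answer: 5 8 9 11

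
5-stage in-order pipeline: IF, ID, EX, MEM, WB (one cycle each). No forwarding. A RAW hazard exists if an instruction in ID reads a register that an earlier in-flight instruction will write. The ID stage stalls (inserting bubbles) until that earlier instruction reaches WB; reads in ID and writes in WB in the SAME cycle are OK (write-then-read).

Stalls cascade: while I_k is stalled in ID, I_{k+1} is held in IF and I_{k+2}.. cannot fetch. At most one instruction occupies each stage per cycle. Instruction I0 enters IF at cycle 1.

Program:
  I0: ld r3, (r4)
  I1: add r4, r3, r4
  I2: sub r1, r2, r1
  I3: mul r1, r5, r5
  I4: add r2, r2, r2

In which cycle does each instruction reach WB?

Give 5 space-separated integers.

Answer: 5 8 9 10 11

Derivation:
I0 ld r3 <- r4: IF@1 ID@2 stall=0 (-) EX@3 MEM@4 WB@5
I1 add r4 <- r3,r4: IF@2 ID@3 stall=2 (RAW on I0.r3 (WB@5)) EX@6 MEM@7 WB@8
I2 sub r1 <- r2,r1: IF@3 ID@6 stall=0 (-) EX@7 MEM@8 WB@9
I3 mul r1 <- r5,r5: IF@6 ID@7 stall=0 (-) EX@8 MEM@9 WB@10
I4 add r2 <- r2,r2: IF@7 ID@8 stall=0 (-) EX@9 MEM@10 WB@11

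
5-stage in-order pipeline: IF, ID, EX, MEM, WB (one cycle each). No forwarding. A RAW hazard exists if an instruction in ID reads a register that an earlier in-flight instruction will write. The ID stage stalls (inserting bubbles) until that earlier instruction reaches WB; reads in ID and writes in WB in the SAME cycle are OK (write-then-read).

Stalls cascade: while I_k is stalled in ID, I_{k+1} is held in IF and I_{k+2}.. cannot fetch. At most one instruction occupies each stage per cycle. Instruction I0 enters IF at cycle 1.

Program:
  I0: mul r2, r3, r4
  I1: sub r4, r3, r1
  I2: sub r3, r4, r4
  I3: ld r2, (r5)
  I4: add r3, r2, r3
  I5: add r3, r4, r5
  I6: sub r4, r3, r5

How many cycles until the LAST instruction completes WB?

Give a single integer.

I0 mul r2 <- r3,r4: IF@1 ID@2 stall=0 (-) EX@3 MEM@4 WB@5
I1 sub r4 <- r3,r1: IF@2 ID@3 stall=0 (-) EX@4 MEM@5 WB@6
I2 sub r3 <- r4,r4: IF@3 ID@4 stall=2 (RAW on I1.r4 (WB@6)) EX@7 MEM@8 WB@9
I3 ld r2 <- r5: IF@4 ID@7 stall=0 (-) EX@8 MEM@9 WB@10
I4 add r3 <- r2,r3: IF@7 ID@8 stall=2 (RAW on I3.r2 (WB@10)) EX@11 MEM@12 WB@13
I5 add r3 <- r4,r5: IF@8 ID@11 stall=0 (-) EX@12 MEM@13 WB@14
I6 sub r4 <- r3,r5: IF@11 ID@12 stall=2 (RAW on I5.r3 (WB@14)) EX@15 MEM@16 WB@17

Answer: 17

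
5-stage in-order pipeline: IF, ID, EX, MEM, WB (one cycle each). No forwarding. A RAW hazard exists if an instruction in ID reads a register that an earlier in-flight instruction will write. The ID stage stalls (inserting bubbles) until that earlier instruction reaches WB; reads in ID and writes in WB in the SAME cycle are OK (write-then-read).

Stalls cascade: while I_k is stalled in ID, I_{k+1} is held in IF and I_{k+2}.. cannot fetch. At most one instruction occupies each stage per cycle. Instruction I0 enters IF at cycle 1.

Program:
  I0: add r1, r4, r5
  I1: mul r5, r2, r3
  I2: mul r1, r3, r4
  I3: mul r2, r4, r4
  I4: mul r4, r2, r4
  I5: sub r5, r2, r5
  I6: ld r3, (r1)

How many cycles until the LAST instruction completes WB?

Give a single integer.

Answer: 13

Derivation:
I0 add r1 <- r4,r5: IF@1 ID@2 stall=0 (-) EX@3 MEM@4 WB@5
I1 mul r5 <- r2,r3: IF@2 ID@3 stall=0 (-) EX@4 MEM@5 WB@6
I2 mul r1 <- r3,r4: IF@3 ID@4 stall=0 (-) EX@5 MEM@6 WB@7
I3 mul r2 <- r4,r4: IF@4 ID@5 stall=0 (-) EX@6 MEM@7 WB@8
I4 mul r4 <- r2,r4: IF@5 ID@6 stall=2 (RAW on I3.r2 (WB@8)) EX@9 MEM@10 WB@11
I5 sub r5 <- r2,r5: IF@6 ID@9 stall=0 (-) EX@10 MEM@11 WB@12
I6 ld r3 <- r1: IF@9 ID@10 stall=0 (-) EX@11 MEM@12 WB@13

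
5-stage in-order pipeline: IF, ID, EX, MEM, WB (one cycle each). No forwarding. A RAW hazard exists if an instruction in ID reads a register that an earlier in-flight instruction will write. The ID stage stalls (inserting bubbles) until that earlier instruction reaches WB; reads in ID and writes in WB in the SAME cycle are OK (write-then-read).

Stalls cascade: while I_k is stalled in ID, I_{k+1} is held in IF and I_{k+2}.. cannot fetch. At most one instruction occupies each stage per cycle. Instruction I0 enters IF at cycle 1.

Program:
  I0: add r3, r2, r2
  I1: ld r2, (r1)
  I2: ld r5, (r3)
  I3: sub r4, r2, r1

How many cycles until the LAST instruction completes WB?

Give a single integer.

I0 add r3 <- r2,r2: IF@1 ID@2 stall=0 (-) EX@3 MEM@4 WB@5
I1 ld r2 <- r1: IF@2 ID@3 stall=0 (-) EX@4 MEM@5 WB@6
I2 ld r5 <- r3: IF@3 ID@4 stall=1 (RAW on I0.r3 (WB@5)) EX@6 MEM@7 WB@8
I3 sub r4 <- r2,r1: IF@4 ID@6 stall=0 (-) EX@7 MEM@8 WB@9

Answer: 9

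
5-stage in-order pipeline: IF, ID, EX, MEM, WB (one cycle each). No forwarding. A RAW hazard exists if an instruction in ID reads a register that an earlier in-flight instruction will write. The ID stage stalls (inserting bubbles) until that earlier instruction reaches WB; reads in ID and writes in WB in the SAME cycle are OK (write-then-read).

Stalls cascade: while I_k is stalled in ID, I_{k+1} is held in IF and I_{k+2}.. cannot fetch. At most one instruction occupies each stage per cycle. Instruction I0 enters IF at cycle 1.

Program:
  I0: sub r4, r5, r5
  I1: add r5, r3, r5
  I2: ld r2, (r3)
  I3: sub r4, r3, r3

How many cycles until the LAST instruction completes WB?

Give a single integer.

Answer: 8

Derivation:
I0 sub r4 <- r5,r5: IF@1 ID@2 stall=0 (-) EX@3 MEM@4 WB@5
I1 add r5 <- r3,r5: IF@2 ID@3 stall=0 (-) EX@4 MEM@5 WB@6
I2 ld r2 <- r3: IF@3 ID@4 stall=0 (-) EX@5 MEM@6 WB@7
I3 sub r4 <- r3,r3: IF@4 ID@5 stall=0 (-) EX@6 MEM@7 WB@8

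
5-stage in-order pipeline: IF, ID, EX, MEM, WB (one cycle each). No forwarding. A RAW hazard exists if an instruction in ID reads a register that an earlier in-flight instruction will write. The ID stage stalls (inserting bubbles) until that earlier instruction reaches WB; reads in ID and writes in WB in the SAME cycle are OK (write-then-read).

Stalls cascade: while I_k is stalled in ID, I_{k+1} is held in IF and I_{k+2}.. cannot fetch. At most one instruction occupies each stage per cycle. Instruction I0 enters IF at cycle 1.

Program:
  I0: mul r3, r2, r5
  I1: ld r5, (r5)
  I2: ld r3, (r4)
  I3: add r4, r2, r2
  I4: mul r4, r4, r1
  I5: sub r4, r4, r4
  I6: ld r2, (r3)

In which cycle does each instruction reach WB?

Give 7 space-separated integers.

Answer: 5 6 7 8 11 14 15

Derivation:
I0 mul r3 <- r2,r5: IF@1 ID@2 stall=0 (-) EX@3 MEM@4 WB@5
I1 ld r5 <- r5: IF@2 ID@3 stall=0 (-) EX@4 MEM@5 WB@6
I2 ld r3 <- r4: IF@3 ID@4 stall=0 (-) EX@5 MEM@6 WB@7
I3 add r4 <- r2,r2: IF@4 ID@5 stall=0 (-) EX@6 MEM@7 WB@8
I4 mul r4 <- r4,r1: IF@5 ID@6 stall=2 (RAW on I3.r4 (WB@8)) EX@9 MEM@10 WB@11
I5 sub r4 <- r4,r4: IF@6 ID@9 stall=2 (RAW on I4.r4 (WB@11)) EX@12 MEM@13 WB@14
I6 ld r2 <- r3: IF@9 ID@12 stall=0 (-) EX@13 MEM@14 WB@15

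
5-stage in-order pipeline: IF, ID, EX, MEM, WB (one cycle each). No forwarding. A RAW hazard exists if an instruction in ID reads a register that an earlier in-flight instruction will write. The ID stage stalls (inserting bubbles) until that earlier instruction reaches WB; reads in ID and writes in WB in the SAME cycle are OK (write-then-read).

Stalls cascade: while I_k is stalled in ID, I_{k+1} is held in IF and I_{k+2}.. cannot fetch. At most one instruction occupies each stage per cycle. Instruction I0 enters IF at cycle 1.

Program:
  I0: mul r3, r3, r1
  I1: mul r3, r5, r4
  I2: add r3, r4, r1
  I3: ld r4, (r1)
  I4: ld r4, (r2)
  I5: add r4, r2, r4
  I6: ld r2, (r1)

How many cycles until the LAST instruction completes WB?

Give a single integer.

Answer: 13

Derivation:
I0 mul r3 <- r3,r1: IF@1 ID@2 stall=0 (-) EX@3 MEM@4 WB@5
I1 mul r3 <- r5,r4: IF@2 ID@3 stall=0 (-) EX@4 MEM@5 WB@6
I2 add r3 <- r4,r1: IF@3 ID@4 stall=0 (-) EX@5 MEM@6 WB@7
I3 ld r4 <- r1: IF@4 ID@5 stall=0 (-) EX@6 MEM@7 WB@8
I4 ld r4 <- r2: IF@5 ID@6 stall=0 (-) EX@7 MEM@8 WB@9
I5 add r4 <- r2,r4: IF@6 ID@7 stall=2 (RAW on I4.r4 (WB@9)) EX@10 MEM@11 WB@12
I6 ld r2 <- r1: IF@7 ID@10 stall=0 (-) EX@11 MEM@12 WB@13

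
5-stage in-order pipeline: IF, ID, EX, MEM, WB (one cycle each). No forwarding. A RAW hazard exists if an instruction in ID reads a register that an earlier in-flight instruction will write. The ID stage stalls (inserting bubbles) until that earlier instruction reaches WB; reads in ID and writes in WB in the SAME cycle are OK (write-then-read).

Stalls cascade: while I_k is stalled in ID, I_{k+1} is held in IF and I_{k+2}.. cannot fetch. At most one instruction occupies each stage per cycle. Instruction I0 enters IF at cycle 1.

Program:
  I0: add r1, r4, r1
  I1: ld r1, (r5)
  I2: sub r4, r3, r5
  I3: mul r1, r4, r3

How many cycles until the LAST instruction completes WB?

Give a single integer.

I0 add r1 <- r4,r1: IF@1 ID@2 stall=0 (-) EX@3 MEM@4 WB@5
I1 ld r1 <- r5: IF@2 ID@3 stall=0 (-) EX@4 MEM@5 WB@6
I2 sub r4 <- r3,r5: IF@3 ID@4 stall=0 (-) EX@5 MEM@6 WB@7
I3 mul r1 <- r4,r3: IF@4 ID@5 stall=2 (RAW on I2.r4 (WB@7)) EX@8 MEM@9 WB@10

Answer: 10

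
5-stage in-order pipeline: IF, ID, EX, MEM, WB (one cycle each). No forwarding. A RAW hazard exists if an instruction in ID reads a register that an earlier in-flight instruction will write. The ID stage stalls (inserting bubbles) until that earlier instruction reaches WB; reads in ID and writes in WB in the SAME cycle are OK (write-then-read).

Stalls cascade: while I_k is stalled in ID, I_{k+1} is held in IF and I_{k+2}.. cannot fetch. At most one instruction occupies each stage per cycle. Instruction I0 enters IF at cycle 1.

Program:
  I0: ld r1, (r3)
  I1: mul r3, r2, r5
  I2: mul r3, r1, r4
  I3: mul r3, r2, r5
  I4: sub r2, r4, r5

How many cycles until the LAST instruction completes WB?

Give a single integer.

Answer: 10

Derivation:
I0 ld r1 <- r3: IF@1 ID@2 stall=0 (-) EX@3 MEM@4 WB@5
I1 mul r3 <- r2,r5: IF@2 ID@3 stall=0 (-) EX@4 MEM@5 WB@6
I2 mul r3 <- r1,r4: IF@3 ID@4 stall=1 (RAW on I0.r1 (WB@5)) EX@6 MEM@7 WB@8
I3 mul r3 <- r2,r5: IF@4 ID@6 stall=0 (-) EX@7 MEM@8 WB@9
I4 sub r2 <- r4,r5: IF@6 ID@7 stall=0 (-) EX@8 MEM@9 WB@10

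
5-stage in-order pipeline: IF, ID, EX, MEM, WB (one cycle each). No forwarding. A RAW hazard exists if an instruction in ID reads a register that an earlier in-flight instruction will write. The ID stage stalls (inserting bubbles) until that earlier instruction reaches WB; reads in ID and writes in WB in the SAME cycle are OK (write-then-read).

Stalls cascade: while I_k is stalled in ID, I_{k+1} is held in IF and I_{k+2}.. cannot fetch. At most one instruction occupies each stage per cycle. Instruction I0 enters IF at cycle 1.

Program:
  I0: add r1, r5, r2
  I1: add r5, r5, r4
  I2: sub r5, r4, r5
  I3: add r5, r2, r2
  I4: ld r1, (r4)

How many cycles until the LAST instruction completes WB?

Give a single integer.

I0 add r1 <- r5,r2: IF@1 ID@2 stall=0 (-) EX@3 MEM@4 WB@5
I1 add r5 <- r5,r4: IF@2 ID@3 stall=0 (-) EX@4 MEM@5 WB@6
I2 sub r5 <- r4,r5: IF@3 ID@4 stall=2 (RAW on I1.r5 (WB@6)) EX@7 MEM@8 WB@9
I3 add r5 <- r2,r2: IF@4 ID@7 stall=0 (-) EX@8 MEM@9 WB@10
I4 ld r1 <- r4: IF@7 ID@8 stall=0 (-) EX@9 MEM@10 WB@11

Answer: 11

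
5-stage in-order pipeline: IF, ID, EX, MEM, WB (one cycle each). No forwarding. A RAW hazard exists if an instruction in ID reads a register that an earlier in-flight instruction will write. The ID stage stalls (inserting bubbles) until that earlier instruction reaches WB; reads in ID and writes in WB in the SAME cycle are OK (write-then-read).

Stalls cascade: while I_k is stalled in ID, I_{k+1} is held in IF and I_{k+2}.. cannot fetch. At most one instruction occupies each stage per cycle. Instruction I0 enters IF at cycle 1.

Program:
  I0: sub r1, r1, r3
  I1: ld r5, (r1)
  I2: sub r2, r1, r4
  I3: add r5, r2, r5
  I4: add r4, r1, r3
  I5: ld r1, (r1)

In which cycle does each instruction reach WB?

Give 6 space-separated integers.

Answer: 5 8 9 12 13 14

Derivation:
I0 sub r1 <- r1,r3: IF@1 ID@2 stall=0 (-) EX@3 MEM@4 WB@5
I1 ld r5 <- r1: IF@2 ID@3 stall=2 (RAW on I0.r1 (WB@5)) EX@6 MEM@7 WB@8
I2 sub r2 <- r1,r4: IF@3 ID@6 stall=0 (-) EX@7 MEM@8 WB@9
I3 add r5 <- r2,r5: IF@6 ID@7 stall=2 (RAW on I2.r2 (WB@9)) EX@10 MEM@11 WB@12
I4 add r4 <- r1,r3: IF@7 ID@10 stall=0 (-) EX@11 MEM@12 WB@13
I5 ld r1 <- r1: IF@10 ID@11 stall=0 (-) EX@12 MEM@13 WB@14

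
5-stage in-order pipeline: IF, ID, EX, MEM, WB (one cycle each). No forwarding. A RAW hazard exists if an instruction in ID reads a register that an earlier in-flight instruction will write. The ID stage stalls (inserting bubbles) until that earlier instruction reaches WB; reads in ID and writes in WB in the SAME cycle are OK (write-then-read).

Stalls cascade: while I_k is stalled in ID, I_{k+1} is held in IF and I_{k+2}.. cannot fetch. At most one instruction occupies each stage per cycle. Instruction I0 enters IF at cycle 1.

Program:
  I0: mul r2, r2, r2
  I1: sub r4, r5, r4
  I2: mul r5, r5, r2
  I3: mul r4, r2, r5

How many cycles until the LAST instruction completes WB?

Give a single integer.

I0 mul r2 <- r2,r2: IF@1 ID@2 stall=0 (-) EX@3 MEM@4 WB@5
I1 sub r4 <- r5,r4: IF@2 ID@3 stall=0 (-) EX@4 MEM@5 WB@6
I2 mul r5 <- r5,r2: IF@3 ID@4 stall=1 (RAW on I0.r2 (WB@5)) EX@6 MEM@7 WB@8
I3 mul r4 <- r2,r5: IF@4 ID@6 stall=2 (RAW on I2.r5 (WB@8)) EX@9 MEM@10 WB@11

Answer: 11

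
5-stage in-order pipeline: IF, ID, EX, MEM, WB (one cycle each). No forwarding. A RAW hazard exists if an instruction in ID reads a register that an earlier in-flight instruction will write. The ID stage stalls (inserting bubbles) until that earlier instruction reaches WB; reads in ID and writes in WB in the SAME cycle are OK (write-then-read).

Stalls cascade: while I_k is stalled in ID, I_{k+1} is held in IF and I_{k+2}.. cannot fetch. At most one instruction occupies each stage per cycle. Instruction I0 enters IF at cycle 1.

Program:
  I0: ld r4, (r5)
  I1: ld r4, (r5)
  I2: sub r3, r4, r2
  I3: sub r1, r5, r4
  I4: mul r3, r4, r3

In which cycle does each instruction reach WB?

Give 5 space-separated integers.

Answer: 5 6 9 10 12

Derivation:
I0 ld r4 <- r5: IF@1 ID@2 stall=0 (-) EX@3 MEM@4 WB@5
I1 ld r4 <- r5: IF@2 ID@3 stall=0 (-) EX@4 MEM@5 WB@6
I2 sub r3 <- r4,r2: IF@3 ID@4 stall=2 (RAW on I1.r4 (WB@6)) EX@7 MEM@8 WB@9
I3 sub r1 <- r5,r4: IF@4 ID@7 stall=0 (-) EX@8 MEM@9 WB@10
I4 mul r3 <- r4,r3: IF@7 ID@8 stall=1 (RAW on I2.r3 (WB@9)) EX@10 MEM@11 WB@12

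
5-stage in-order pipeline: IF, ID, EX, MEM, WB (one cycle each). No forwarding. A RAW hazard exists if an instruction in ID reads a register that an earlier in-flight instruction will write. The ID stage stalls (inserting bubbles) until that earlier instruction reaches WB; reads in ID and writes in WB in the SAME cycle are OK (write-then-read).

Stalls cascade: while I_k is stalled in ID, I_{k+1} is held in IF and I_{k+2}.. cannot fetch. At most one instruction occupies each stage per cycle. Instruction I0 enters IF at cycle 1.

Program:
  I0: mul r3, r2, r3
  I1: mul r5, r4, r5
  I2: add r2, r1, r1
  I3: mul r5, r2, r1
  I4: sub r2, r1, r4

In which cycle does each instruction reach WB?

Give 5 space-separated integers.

I0 mul r3 <- r2,r3: IF@1 ID@2 stall=0 (-) EX@3 MEM@4 WB@5
I1 mul r5 <- r4,r5: IF@2 ID@3 stall=0 (-) EX@4 MEM@5 WB@6
I2 add r2 <- r1,r1: IF@3 ID@4 stall=0 (-) EX@5 MEM@6 WB@7
I3 mul r5 <- r2,r1: IF@4 ID@5 stall=2 (RAW on I2.r2 (WB@7)) EX@8 MEM@9 WB@10
I4 sub r2 <- r1,r4: IF@5 ID@8 stall=0 (-) EX@9 MEM@10 WB@11

Answer: 5 6 7 10 11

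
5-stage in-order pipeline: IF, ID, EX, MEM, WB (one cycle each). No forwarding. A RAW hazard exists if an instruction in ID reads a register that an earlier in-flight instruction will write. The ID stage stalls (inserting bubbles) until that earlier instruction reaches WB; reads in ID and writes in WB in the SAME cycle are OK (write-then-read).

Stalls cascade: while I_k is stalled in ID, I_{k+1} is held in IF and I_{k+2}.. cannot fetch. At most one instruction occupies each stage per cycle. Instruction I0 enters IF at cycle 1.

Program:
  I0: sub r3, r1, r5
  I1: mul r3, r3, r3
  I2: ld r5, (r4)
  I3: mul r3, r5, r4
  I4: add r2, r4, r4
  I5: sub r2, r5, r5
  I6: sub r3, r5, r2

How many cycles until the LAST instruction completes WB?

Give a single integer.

I0 sub r3 <- r1,r5: IF@1 ID@2 stall=0 (-) EX@3 MEM@4 WB@5
I1 mul r3 <- r3,r3: IF@2 ID@3 stall=2 (RAW on I0.r3 (WB@5)) EX@6 MEM@7 WB@8
I2 ld r5 <- r4: IF@3 ID@6 stall=0 (-) EX@7 MEM@8 WB@9
I3 mul r3 <- r5,r4: IF@6 ID@7 stall=2 (RAW on I2.r5 (WB@9)) EX@10 MEM@11 WB@12
I4 add r2 <- r4,r4: IF@7 ID@10 stall=0 (-) EX@11 MEM@12 WB@13
I5 sub r2 <- r5,r5: IF@10 ID@11 stall=0 (-) EX@12 MEM@13 WB@14
I6 sub r3 <- r5,r2: IF@11 ID@12 stall=2 (RAW on I5.r2 (WB@14)) EX@15 MEM@16 WB@17

Answer: 17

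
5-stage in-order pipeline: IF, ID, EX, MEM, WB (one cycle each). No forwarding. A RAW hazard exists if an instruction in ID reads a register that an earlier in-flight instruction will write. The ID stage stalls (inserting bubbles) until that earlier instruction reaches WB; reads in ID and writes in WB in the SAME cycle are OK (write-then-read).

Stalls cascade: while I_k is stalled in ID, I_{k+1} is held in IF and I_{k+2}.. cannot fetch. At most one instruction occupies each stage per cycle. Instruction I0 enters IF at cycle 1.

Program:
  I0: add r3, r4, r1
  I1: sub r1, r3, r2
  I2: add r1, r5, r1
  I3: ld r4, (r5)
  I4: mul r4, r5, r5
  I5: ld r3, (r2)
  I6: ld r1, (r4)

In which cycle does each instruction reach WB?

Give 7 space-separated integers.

I0 add r3 <- r4,r1: IF@1 ID@2 stall=0 (-) EX@3 MEM@4 WB@5
I1 sub r1 <- r3,r2: IF@2 ID@3 stall=2 (RAW on I0.r3 (WB@5)) EX@6 MEM@7 WB@8
I2 add r1 <- r5,r1: IF@3 ID@6 stall=2 (RAW on I1.r1 (WB@8)) EX@9 MEM@10 WB@11
I3 ld r4 <- r5: IF@6 ID@9 stall=0 (-) EX@10 MEM@11 WB@12
I4 mul r4 <- r5,r5: IF@9 ID@10 stall=0 (-) EX@11 MEM@12 WB@13
I5 ld r3 <- r2: IF@10 ID@11 stall=0 (-) EX@12 MEM@13 WB@14
I6 ld r1 <- r4: IF@11 ID@12 stall=1 (RAW on I4.r4 (WB@13)) EX@14 MEM@15 WB@16

Answer: 5 8 11 12 13 14 16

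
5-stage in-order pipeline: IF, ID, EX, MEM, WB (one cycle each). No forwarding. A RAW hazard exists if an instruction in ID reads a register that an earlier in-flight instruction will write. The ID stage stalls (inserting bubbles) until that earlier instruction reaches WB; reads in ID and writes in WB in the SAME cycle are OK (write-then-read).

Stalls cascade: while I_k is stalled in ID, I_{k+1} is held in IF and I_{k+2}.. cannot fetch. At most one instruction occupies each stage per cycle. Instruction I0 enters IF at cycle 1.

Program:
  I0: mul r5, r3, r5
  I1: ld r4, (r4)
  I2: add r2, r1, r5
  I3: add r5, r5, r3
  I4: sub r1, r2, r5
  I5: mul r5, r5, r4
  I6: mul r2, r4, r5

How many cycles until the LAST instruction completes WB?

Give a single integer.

I0 mul r5 <- r3,r5: IF@1 ID@2 stall=0 (-) EX@3 MEM@4 WB@5
I1 ld r4 <- r4: IF@2 ID@3 stall=0 (-) EX@4 MEM@5 WB@6
I2 add r2 <- r1,r5: IF@3 ID@4 stall=1 (RAW on I0.r5 (WB@5)) EX@6 MEM@7 WB@8
I3 add r5 <- r5,r3: IF@4 ID@6 stall=0 (-) EX@7 MEM@8 WB@9
I4 sub r1 <- r2,r5: IF@6 ID@7 stall=2 (RAW on I3.r5 (WB@9)) EX@10 MEM@11 WB@12
I5 mul r5 <- r5,r4: IF@7 ID@10 stall=0 (-) EX@11 MEM@12 WB@13
I6 mul r2 <- r4,r5: IF@10 ID@11 stall=2 (RAW on I5.r5 (WB@13)) EX@14 MEM@15 WB@16

Answer: 16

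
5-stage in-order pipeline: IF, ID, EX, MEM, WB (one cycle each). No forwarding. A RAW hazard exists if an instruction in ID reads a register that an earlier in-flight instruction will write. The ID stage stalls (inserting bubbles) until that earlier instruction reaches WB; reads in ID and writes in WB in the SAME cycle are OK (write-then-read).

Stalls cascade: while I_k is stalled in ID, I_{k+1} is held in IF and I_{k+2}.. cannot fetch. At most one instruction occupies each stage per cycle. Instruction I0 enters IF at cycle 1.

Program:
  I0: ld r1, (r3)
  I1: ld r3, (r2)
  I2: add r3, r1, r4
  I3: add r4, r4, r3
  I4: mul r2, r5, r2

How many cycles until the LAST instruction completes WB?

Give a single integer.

Answer: 12

Derivation:
I0 ld r1 <- r3: IF@1 ID@2 stall=0 (-) EX@3 MEM@4 WB@5
I1 ld r3 <- r2: IF@2 ID@3 stall=0 (-) EX@4 MEM@5 WB@6
I2 add r3 <- r1,r4: IF@3 ID@4 stall=1 (RAW on I0.r1 (WB@5)) EX@6 MEM@7 WB@8
I3 add r4 <- r4,r3: IF@4 ID@6 stall=2 (RAW on I2.r3 (WB@8)) EX@9 MEM@10 WB@11
I4 mul r2 <- r5,r2: IF@6 ID@9 stall=0 (-) EX@10 MEM@11 WB@12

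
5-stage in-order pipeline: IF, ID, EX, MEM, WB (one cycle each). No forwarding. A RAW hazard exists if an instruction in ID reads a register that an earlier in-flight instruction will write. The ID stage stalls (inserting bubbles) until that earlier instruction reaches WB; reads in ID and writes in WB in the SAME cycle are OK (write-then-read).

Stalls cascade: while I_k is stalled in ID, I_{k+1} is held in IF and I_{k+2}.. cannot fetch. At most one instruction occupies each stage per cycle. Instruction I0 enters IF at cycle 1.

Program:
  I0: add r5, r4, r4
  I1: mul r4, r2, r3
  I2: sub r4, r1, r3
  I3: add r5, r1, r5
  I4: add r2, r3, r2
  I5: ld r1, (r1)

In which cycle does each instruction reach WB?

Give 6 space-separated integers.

I0 add r5 <- r4,r4: IF@1 ID@2 stall=0 (-) EX@3 MEM@4 WB@5
I1 mul r4 <- r2,r3: IF@2 ID@3 stall=0 (-) EX@4 MEM@5 WB@6
I2 sub r4 <- r1,r3: IF@3 ID@4 stall=0 (-) EX@5 MEM@6 WB@7
I3 add r5 <- r1,r5: IF@4 ID@5 stall=0 (-) EX@6 MEM@7 WB@8
I4 add r2 <- r3,r2: IF@5 ID@6 stall=0 (-) EX@7 MEM@8 WB@9
I5 ld r1 <- r1: IF@6 ID@7 stall=0 (-) EX@8 MEM@9 WB@10

Answer: 5 6 7 8 9 10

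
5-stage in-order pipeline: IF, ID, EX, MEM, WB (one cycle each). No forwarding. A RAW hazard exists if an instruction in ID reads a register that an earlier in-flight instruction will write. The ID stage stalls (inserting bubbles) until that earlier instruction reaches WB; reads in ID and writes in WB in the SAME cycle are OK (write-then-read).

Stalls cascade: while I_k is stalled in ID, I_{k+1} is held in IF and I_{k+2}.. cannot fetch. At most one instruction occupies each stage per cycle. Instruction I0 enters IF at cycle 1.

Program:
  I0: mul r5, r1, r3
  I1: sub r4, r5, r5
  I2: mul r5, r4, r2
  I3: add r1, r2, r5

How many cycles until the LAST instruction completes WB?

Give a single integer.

I0 mul r5 <- r1,r3: IF@1 ID@2 stall=0 (-) EX@3 MEM@4 WB@5
I1 sub r4 <- r5,r5: IF@2 ID@3 stall=2 (RAW on I0.r5 (WB@5)) EX@6 MEM@7 WB@8
I2 mul r5 <- r4,r2: IF@3 ID@6 stall=2 (RAW on I1.r4 (WB@8)) EX@9 MEM@10 WB@11
I3 add r1 <- r2,r5: IF@6 ID@9 stall=2 (RAW on I2.r5 (WB@11)) EX@12 MEM@13 WB@14

Answer: 14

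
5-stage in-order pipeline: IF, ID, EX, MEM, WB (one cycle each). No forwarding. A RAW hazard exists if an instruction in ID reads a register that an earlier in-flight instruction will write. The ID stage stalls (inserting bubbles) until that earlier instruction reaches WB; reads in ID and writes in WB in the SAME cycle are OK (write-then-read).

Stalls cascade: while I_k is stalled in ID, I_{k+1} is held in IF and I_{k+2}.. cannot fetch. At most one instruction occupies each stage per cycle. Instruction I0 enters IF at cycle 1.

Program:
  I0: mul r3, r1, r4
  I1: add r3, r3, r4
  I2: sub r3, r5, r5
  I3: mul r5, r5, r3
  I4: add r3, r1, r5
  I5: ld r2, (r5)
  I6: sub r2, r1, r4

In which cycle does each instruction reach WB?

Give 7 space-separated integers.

Answer: 5 8 9 12 15 16 17

Derivation:
I0 mul r3 <- r1,r4: IF@1 ID@2 stall=0 (-) EX@3 MEM@4 WB@5
I1 add r3 <- r3,r4: IF@2 ID@3 stall=2 (RAW on I0.r3 (WB@5)) EX@6 MEM@7 WB@8
I2 sub r3 <- r5,r5: IF@3 ID@6 stall=0 (-) EX@7 MEM@8 WB@9
I3 mul r5 <- r5,r3: IF@6 ID@7 stall=2 (RAW on I2.r3 (WB@9)) EX@10 MEM@11 WB@12
I4 add r3 <- r1,r5: IF@7 ID@10 stall=2 (RAW on I3.r5 (WB@12)) EX@13 MEM@14 WB@15
I5 ld r2 <- r5: IF@10 ID@13 stall=0 (-) EX@14 MEM@15 WB@16
I6 sub r2 <- r1,r4: IF@13 ID@14 stall=0 (-) EX@15 MEM@16 WB@17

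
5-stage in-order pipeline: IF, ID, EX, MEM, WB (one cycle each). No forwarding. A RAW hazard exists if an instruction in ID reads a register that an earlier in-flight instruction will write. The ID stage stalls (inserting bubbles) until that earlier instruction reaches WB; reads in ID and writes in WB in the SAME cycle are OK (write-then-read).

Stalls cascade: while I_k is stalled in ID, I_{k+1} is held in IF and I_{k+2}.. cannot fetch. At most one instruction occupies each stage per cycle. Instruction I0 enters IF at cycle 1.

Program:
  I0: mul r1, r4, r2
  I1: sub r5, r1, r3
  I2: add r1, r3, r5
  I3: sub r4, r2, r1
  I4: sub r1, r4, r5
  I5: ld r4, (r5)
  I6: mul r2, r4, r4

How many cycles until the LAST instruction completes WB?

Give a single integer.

Answer: 21

Derivation:
I0 mul r1 <- r4,r2: IF@1 ID@2 stall=0 (-) EX@3 MEM@4 WB@5
I1 sub r5 <- r1,r3: IF@2 ID@3 stall=2 (RAW on I0.r1 (WB@5)) EX@6 MEM@7 WB@8
I2 add r1 <- r3,r5: IF@3 ID@6 stall=2 (RAW on I1.r5 (WB@8)) EX@9 MEM@10 WB@11
I3 sub r4 <- r2,r1: IF@6 ID@9 stall=2 (RAW on I2.r1 (WB@11)) EX@12 MEM@13 WB@14
I4 sub r1 <- r4,r5: IF@9 ID@12 stall=2 (RAW on I3.r4 (WB@14)) EX@15 MEM@16 WB@17
I5 ld r4 <- r5: IF@12 ID@15 stall=0 (-) EX@16 MEM@17 WB@18
I6 mul r2 <- r4,r4: IF@15 ID@16 stall=2 (RAW on I5.r4 (WB@18)) EX@19 MEM@20 WB@21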